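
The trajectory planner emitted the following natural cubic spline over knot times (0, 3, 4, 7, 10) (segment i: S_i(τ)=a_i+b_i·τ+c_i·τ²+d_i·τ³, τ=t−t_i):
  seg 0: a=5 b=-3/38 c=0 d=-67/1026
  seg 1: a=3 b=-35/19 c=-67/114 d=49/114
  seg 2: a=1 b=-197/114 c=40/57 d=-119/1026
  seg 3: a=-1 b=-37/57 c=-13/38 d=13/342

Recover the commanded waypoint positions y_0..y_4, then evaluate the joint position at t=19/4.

y_0=5 y_1=3 y_2=1 y_3=-1 y_4=-5
S(19/4) = 121/2432

y_0 = S_0(0) = a_0 = 5
y_1 = S_1(0) = a_1 = 3
y_2 = S_2(0) = a_2 = 1
y_3 = S_3(0) = a_3 = -1
y_4 = S_3(3) = -5
t_q=19/4 is in segment 2 (τ=3/4); S_2(τ)=121/2432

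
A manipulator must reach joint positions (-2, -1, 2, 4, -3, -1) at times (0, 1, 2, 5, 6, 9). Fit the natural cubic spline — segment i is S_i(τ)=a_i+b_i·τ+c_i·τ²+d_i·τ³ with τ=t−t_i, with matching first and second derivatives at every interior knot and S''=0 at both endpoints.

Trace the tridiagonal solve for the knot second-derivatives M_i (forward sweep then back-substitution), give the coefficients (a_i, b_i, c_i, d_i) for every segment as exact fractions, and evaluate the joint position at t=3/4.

Δ: Δ0=1, Δ1=3, Δ2=2/3, Δ3=-7, Δ4=2/3
row 1: diag=4, rhs=12; c'=1/4, d'=3
row 2: denom=8−1·1/4=31/4; d'=(-14−1·3)/(31/4)=-68/31
row 3: denom=8−3·12/31=212/31; d'=(-46−3·-68/31)/(212/31)=-611/106
row 4: denom=8−1·31/212=1665/212; d'=(46−1·-611/106)/(1665/212)=3658/555
back: M4=3658/555
back: M3=-611/106−31/212·3658/555=-3734/555
back: M2=-68/31−12/31·-3734/555=76/185
back: M1=3−1/4·76/185=536/185
M: M0=0, M1=536/185, M2=76/185, M3=-3734/555, M4=3658/555, M5=0
seg 0: a=-2, c=M0/2=0, d=(M1−M0)/(6·1)=268/555, b=Δ0−h0·(2M0+M1)/6=287/555
seg 1: a=-1, c=M1/2=268/185, d=(M2−M1)/(6·1)=-46/111, b=Δ1−h1·(2M1+M2)/6=1091/555
seg 2: a=2, c=M2/2=38/185, d=(M3−M2)/(6·3)=-1981/4995, b=Δ2−h2·(2M2+M3)/6=2009/555
seg 3: a=4, c=M3/2=-1867/555, d=(M4−M3)/(6·1)=1232/555, b=Δ3−h3·(2M3+M4)/6=-650/111
seg 4: a=-3, c=M4/2=1829/555, d=(M5−M4)/(6·3)=-1829/4995, b=Δ4−h4·(2M4+M5)/6=-1096/185
t_q=3/4 → seg 0, τ=3/4; S=-2+287/555·τ+0·τ²+268/555·τ³=-4169/2960

  seg 0: a=-2 b=287/555 c=0 d=268/555
  seg 1: a=-1 b=1091/555 c=268/185 d=-46/111
  seg 2: a=2 b=2009/555 c=38/185 d=-1981/4995
  seg 3: a=4 b=-650/111 c=-1867/555 d=1232/555
  seg 4: a=-3 b=-1096/185 c=1829/555 d=-1829/4995
S(3/4) = -4169/2960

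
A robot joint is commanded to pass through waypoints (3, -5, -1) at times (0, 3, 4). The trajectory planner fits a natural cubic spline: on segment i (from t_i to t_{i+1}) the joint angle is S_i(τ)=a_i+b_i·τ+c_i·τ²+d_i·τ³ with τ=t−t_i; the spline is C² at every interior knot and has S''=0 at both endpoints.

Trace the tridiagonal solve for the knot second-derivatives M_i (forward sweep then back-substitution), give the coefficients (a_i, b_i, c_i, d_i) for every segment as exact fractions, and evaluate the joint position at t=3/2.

Δ: Δ0=-8/3, Δ1=4
row 1: diag=8, rhs=40; c'=1/8, d'=5
back: M1=5
M: M0=0, M1=5, M2=0
seg 0: a=3, c=M0/2=0, d=(M1−M0)/(6·3)=5/18, b=Δ0−h0·(2M0+M1)/6=-31/6
seg 1: a=-5, c=M1/2=5/2, d=(M2−M1)/(6·1)=-5/6, b=Δ1−h1·(2M1+M2)/6=7/3
t_q=3/2 → seg 0, τ=3/2; S=3+-31/6·τ+0·τ²+5/18·τ³=-61/16

  seg 0: a=3 b=-31/6 c=0 d=5/18
  seg 1: a=-5 b=7/3 c=5/2 d=-5/6
S(3/2) = -61/16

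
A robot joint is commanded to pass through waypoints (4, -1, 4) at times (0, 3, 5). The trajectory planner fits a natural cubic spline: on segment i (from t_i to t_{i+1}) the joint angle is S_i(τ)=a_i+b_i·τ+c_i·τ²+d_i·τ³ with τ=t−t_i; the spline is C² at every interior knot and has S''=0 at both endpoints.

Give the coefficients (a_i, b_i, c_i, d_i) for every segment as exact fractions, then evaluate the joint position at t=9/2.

  seg 0: a=4 b=-35/12 c=0 d=5/36
  seg 1: a=-1 b=5/6 c=5/4 d=-5/24
S(9/2) = 151/64

Δ: Δ0=-5/3, Δ1=5/2
row 1: diag=10, rhs=25; c'=1/5, d'=5/2
back: M1=5/2
M: M0=0, M1=5/2, M2=0
seg 0: a=4, c=M0/2=0, d=(M1−M0)/(6·3)=5/36, b=Δ0−h0·(2M0+M1)/6=-35/12
seg 1: a=-1, c=M1/2=5/4, d=(M2−M1)/(6·2)=-5/24, b=Δ1−h1·(2M1+M2)/6=5/6
t_q=9/2 → seg 1, τ=3/2; S=-1+5/6·τ+5/4·τ²+-5/24·τ³=151/64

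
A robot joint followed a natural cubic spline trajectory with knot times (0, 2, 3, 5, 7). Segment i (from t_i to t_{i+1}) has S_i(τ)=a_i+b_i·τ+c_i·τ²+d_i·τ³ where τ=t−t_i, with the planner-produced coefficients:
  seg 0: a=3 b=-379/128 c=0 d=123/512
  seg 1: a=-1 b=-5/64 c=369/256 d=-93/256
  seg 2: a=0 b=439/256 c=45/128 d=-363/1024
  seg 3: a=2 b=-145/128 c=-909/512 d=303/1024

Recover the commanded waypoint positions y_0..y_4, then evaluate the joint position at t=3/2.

y_0=3 y_1=-1 y_2=0 y_3=2 y_4=-5
S(3/2) = -2583/4096

y_0 = S_0(0) = a_0 = 3
y_1 = S_1(0) = a_1 = -1
y_2 = S_2(0) = a_2 = 0
y_3 = S_3(0) = a_3 = 2
y_4 = S_3(2) = -5
t_q=3/2 is in segment 0 (τ=3/2); S_0(τ)=-2583/4096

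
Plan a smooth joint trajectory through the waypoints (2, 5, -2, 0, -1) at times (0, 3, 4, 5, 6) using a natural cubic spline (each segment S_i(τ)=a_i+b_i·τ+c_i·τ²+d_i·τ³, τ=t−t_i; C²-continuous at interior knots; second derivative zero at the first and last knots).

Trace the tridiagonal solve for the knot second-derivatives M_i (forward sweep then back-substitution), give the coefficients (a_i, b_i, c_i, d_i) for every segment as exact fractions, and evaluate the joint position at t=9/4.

  seg 0: a=2 b=593/116 c=0 d=-53/116
  seg 1: a=5 b=-419/58 c=-477/116 d=503/116
  seg 2: a=-2 b=-283/116 c=258/29 d=-517/116
  seg 3: a=0 b=115/58 c=-519/116 d=173/116
S(9/4) = 61603/7424

Δ: Δ0=1, Δ1=-7, Δ2=2, Δ3=-1
row 1: diag=8, rhs=-48; c'=1/8, d'=-6
row 2: denom=4−1·1/8=31/8; d'=(54−1·-6)/(31/8)=480/31
row 3: denom=4−1·8/31=116/31; d'=(-18−1·480/31)/(116/31)=-519/58
back: M3=-519/58
back: M2=480/31−8/31·-519/58=516/29
back: M1=-6−1/8·516/29=-477/58
M: M0=0, M1=-477/58, M2=516/29, M3=-519/58, M4=0
seg 0: a=2, c=M0/2=0, d=(M1−M0)/(6·3)=-53/116, b=Δ0−h0·(2M0+M1)/6=593/116
seg 1: a=5, c=M1/2=-477/116, d=(M2−M1)/(6·1)=503/116, b=Δ1−h1·(2M1+M2)/6=-419/58
seg 2: a=-2, c=M2/2=258/29, d=(M3−M2)/(6·1)=-517/116, b=Δ2−h2·(2M2+M3)/6=-283/116
seg 3: a=0, c=M3/2=-519/116, d=(M4−M3)/(6·1)=173/116, b=Δ3−h3·(2M3+M4)/6=115/58
t_q=9/4 → seg 0, τ=9/4; S=2+593/116·τ+0·τ²+-53/116·τ³=61603/7424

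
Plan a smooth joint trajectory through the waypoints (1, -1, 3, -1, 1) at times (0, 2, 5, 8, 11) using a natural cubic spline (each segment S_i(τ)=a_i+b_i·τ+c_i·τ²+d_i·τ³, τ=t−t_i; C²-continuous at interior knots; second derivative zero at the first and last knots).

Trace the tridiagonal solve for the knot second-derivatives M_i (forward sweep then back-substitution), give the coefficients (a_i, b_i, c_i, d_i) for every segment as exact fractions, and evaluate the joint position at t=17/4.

  seg 0: a=1 b=-350/207 c=0 d=143/828
  seg 1: a=-1 b=79/207 c=143/138 d=-893/3726
  seg 2: a=3 b=53/414 c=-232/207 d=787/3726
  seg 3: a=-1 b=-185/207 c=323/414 d=-323/3726
S(17/4) = 6991/2944

Δ: Δ0=-1, Δ1=4/3, Δ2=-4/3, Δ3=2/3
row 1: diag=10, rhs=14; c'=3/10, d'=7/5
row 2: denom=12−3·3/10=111/10; d'=(-16−3·7/5)/(111/10)=-202/111
row 3: denom=12−3·10/37=414/37; d'=(12−3·-202/111)/(414/37)=323/207
back: M3=323/207
back: M2=-202/111−10/37·323/207=-464/207
back: M1=7/5−3/10·-464/207=143/69
M: M0=0, M1=143/69, M2=-464/207, M3=323/207, M4=0
seg 0: a=1, c=M0/2=0, d=(M1−M0)/(6·2)=143/828, b=Δ0−h0·(2M0+M1)/6=-350/207
seg 1: a=-1, c=M1/2=143/138, d=(M2−M1)/(6·3)=-893/3726, b=Δ1−h1·(2M1+M2)/6=79/207
seg 2: a=3, c=M2/2=-232/207, d=(M3−M2)/(6·3)=787/3726, b=Δ2−h2·(2M2+M3)/6=53/414
seg 3: a=-1, c=M3/2=323/414, d=(M4−M3)/(6·3)=-323/3726, b=Δ3−h3·(2M3+M4)/6=-185/207
t_q=17/4 → seg 1, τ=9/4; S=-1+79/207·τ+143/138·τ²+-893/3726·τ³=6991/2944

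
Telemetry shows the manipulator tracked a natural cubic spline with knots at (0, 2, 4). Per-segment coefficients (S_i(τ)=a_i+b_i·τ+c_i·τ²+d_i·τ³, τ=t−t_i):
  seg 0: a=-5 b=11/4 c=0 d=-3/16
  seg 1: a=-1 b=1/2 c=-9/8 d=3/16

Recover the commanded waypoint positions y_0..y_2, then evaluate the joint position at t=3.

y_0=-5 y_1=-1 y_2=-3
S(3) = -23/16

y_0 = S_0(0) = a_0 = -5
y_1 = S_1(0) = a_1 = -1
y_2 = S_1(2) = -3
t_q=3 is in segment 1 (τ=1); S_1(τ)=-23/16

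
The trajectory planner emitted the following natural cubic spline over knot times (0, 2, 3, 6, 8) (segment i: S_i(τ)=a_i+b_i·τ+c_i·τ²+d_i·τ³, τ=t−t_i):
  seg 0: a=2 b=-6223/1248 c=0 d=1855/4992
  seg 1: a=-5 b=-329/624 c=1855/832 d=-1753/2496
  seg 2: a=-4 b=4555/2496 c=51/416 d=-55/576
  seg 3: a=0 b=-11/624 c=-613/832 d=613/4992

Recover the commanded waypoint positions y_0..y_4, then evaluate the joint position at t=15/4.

y_0=2 y_1=-5 y_2=-4 y_3=0 y_4=-2
S(15/4) = -138585/53248

y_0 = S_0(0) = a_0 = 2
y_1 = S_1(0) = a_1 = -5
y_2 = S_2(0) = a_2 = -4
y_3 = S_3(0) = a_3 = 0
y_4 = S_3(2) = -2
t_q=15/4 is in segment 2 (τ=3/4); S_2(τ)=-138585/53248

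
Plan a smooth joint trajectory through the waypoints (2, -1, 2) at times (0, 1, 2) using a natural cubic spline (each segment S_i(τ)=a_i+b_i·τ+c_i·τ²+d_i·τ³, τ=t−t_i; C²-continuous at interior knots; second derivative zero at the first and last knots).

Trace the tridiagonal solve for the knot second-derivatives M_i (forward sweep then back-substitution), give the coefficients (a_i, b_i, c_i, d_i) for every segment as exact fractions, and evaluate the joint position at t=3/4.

  seg 0: a=2 b=-9/2 c=0 d=3/2
  seg 1: a=-1 b=0 c=9/2 d=-3/2
S(3/4) = -95/128

Δ: Δ0=-3, Δ1=3
row 1: diag=4, rhs=36; c'=1/4, d'=9
back: M1=9
M: M0=0, M1=9, M2=0
seg 0: a=2, c=M0/2=0, d=(M1−M0)/(6·1)=3/2, b=Δ0−h0·(2M0+M1)/6=-9/2
seg 1: a=-1, c=M1/2=9/2, d=(M2−M1)/(6·1)=-3/2, b=Δ1−h1·(2M1+M2)/6=0
t_q=3/4 → seg 0, τ=3/4; S=2+-9/2·τ+0·τ²+3/2·τ³=-95/128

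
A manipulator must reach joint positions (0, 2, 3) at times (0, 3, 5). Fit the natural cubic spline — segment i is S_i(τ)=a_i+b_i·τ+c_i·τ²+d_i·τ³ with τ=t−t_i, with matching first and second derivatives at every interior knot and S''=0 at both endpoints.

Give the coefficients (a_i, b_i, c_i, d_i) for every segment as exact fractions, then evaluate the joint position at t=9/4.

  seg 0: a=0 b=43/60 c=0 d=-1/180
  seg 1: a=2 b=17/30 c=-1/20 d=1/120
S(9/4) = 1983/1280

Δ: Δ0=2/3, Δ1=1/2
row 1: diag=10, rhs=-1; c'=1/5, d'=-1/10
back: M1=-1/10
M: M0=0, M1=-1/10, M2=0
seg 0: a=0, c=M0/2=0, d=(M1−M0)/(6·3)=-1/180, b=Δ0−h0·(2M0+M1)/6=43/60
seg 1: a=2, c=M1/2=-1/20, d=(M2−M1)/(6·2)=1/120, b=Δ1−h1·(2M1+M2)/6=17/30
t_q=9/4 → seg 0, τ=9/4; S=0+43/60·τ+0·τ²+-1/180·τ³=1983/1280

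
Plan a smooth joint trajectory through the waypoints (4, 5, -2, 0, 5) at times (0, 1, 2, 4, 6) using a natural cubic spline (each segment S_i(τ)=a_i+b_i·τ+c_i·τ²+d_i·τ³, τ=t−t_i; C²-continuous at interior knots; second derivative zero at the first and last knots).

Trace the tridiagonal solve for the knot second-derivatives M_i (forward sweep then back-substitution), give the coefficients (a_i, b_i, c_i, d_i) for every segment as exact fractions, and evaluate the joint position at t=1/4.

Δ: Δ0=1, Δ1=-7, Δ2=1, Δ3=5/2
row 1: diag=4, rhs=-48; c'=1/4, d'=-12
row 2: denom=6−1·1/4=23/4; d'=(48−1·-12)/(23/4)=240/23
row 3: denom=8−2·8/23=168/23; d'=(9−2·240/23)/(168/23)=-13/8
back: M3=-13/8
back: M2=240/23−8/23·-13/8=11
back: M1=-12−1/4·11=-59/4
M: M0=0, M1=-59/4, M2=11, M3=-13/8, M4=0
seg 0: a=4, c=M0/2=0, d=(M1−M0)/(6·1)=-59/24, b=Δ0−h0·(2M0+M1)/6=83/24
seg 1: a=5, c=M1/2=-59/8, d=(M2−M1)/(6·1)=103/24, b=Δ1−h1·(2M1+M2)/6=-47/12
seg 2: a=-2, c=M2/2=11/2, d=(M3−M2)/(6·2)=-101/96, b=Δ2−h2·(2M2+M3)/6=-139/24
seg 3: a=0, c=M3/2=-13/16, d=(M4−M3)/(6·2)=13/96, b=Δ3−h3·(2M3+M4)/6=43/12
t_q=1/4 → seg 0, τ=1/4; S=4+83/24·τ+0·τ²+-59/24·τ³=2471/512

  seg 0: a=4 b=83/24 c=0 d=-59/24
  seg 1: a=5 b=-47/12 c=-59/8 d=103/24
  seg 2: a=-2 b=-139/24 c=11/2 d=-101/96
  seg 3: a=0 b=43/12 c=-13/16 d=13/96
S(1/4) = 2471/512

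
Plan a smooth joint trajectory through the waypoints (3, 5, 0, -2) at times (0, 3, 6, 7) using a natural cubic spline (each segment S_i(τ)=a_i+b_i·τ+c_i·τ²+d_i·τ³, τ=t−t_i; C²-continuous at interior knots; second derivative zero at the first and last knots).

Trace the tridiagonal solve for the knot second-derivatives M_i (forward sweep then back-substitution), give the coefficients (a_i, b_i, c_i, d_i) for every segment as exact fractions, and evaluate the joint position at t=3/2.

  seg 0: a=3 b=37/29 c=0 d=-53/783
  seg 1: a=5 b=-16/29 c=-53/87 d=62/783
  seg 2: a=0 b=-60/29 c=3/29 d=-1/29
S(3/2) = 1087/232

Δ: Δ0=2/3, Δ1=-5/3, Δ2=-2
row 1: diag=12, rhs=-14; c'=1/4, d'=-7/6
row 2: denom=8−3·1/4=29/4; d'=(-2−3·-7/6)/(29/4)=6/29
back: M2=6/29
back: M1=-7/6−1/4·6/29=-106/87
M: M0=0, M1=-106/87, M2=6/29, M3=0
seg 0: a=3, c=M0/2=0, d=(M1−M0)/(6·3)=-53/783, b=Δ0−h0·(2M0+M1)/6=37/29
seg 1: a=5, c=M1/2=-53/87, d=(M2−M1)/(6·3)=62/783, b=Δ1−h1·(2M1+M2)/6=-16/29
seg 2: a=0, c=M2/2=3/29, d=(M3−M2)/(6·1)=-1/29, b=Δ2−h2·(2M2+M3)/6=-60/29
t_q=3/2 → seg 0, τ=3/2; S=3+37/29·τ+0·τ²+-53/783·τ³=1087/232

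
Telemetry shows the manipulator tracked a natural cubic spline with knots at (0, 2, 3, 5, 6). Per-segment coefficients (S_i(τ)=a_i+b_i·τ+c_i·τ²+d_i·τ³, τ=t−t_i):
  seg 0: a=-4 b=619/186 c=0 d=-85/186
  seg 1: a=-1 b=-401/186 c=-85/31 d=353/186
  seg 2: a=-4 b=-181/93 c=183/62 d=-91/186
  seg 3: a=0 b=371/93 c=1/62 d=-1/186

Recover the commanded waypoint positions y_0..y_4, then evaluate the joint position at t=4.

y_0=-4 y_1=-1 y_2=-4 y_3=0 y_4=4
S(4) = -108/31

y_0 = S_0(0) = a_0 = -4
y_1 = S_1(0) = a_1 = -1
y_2 = S_2(0) = a_2 = -4
y_3 = S_3(0) = a_3 = 0
y_4 = S_3(1) = 4
t_q=4 is in segment 2 (τ=1); S_2(τ)=-108/31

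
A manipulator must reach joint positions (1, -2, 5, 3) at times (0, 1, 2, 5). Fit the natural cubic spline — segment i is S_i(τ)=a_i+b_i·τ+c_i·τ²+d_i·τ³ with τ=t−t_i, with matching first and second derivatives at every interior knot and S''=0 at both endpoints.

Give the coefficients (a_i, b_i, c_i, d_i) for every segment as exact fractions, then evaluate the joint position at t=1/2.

Δ: Δ0=-3, Δ1=7, Δ2=-2/3
row 1: diag=4, rhs=60; c'=1/4, d'=15
row 2: denom=8−1·1/4=31/4; d'=(-46−1·15)/(31/4)=-244/31
back: M2=-244/31
back: M1=15−1/4·-244/31=526/31
M: M0=0, M1=526/31, M2=-244/31, M3=0
seg 0: a=1, c=M0/2=0, d=(M1−M0)/(6·1)=263/93, b=Δ0−h0·(2M0+M1)/6=-542/93
seg 1: a=-2, c=M1/2=263/31, d=(M2−M1)/(6·1)=-385/93, b=Δ1−h1·(2M1+M2)/6=247/93
seg 2: a=5, c=M2/2=-122/31, d=(M3−M2)/(6·3)=122/279, b=Δ2−h2·(2M2+M3)/6=670/93
t_q=1/2 → seg 0, τ=1/2; S=1+-542/93·τ+0·τ²+263/93·τ³=-387/248

  seg 0: a=1 b=-542/93 c=0 d=263/93
  seg 1: a=-2 b=247/93 c=263/31 d=-385/93
  seg 2: a=5 b=670/93 c=-122/31 d=122/279
S(1/2) = -387/248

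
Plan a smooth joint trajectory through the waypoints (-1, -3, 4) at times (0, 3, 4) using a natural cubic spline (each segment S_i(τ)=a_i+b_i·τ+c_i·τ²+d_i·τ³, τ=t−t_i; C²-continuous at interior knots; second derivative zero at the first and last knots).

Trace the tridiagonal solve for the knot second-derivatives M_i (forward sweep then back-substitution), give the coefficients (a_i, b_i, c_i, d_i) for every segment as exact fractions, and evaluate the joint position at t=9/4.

  seg 0: a=-1 b=-85/24 c=0 d=23/72
  seg 1: a=-3 b=61/12 c=23/8 d=-23/24
S(9/4) = -2729/512

Δ: Δ0=-2/3, Δ1=7
row 1: diag=8, rhs=46; c'=1/8, d'=23/4
back: M1=23/4
M: M0=0, M1=23/4, M2=0
seg 0: a=-1, c=M0/2=0, d=(M1−M0)/(6·3)=23/72, b=Δ0−h0·(2M0+M1)/6=-85/24
seg 1: a=-3, c=M1/2=23/8, d=(M2−M1)/(6·1)=-23/24, b=Δ1−h1·(2M1+M2)/6=61/12
t_q=9/4 → seg 0, τ=9/4; S=-1+-85/24·τ+0·τ²+23/72·τ³=-2729/512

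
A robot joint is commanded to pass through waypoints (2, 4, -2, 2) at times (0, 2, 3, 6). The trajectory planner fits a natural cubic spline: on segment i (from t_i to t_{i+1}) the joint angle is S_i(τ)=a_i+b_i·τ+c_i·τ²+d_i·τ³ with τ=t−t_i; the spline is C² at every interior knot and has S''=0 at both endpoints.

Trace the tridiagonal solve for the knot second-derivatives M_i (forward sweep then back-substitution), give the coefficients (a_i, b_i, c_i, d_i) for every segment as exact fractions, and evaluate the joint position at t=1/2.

Δ: Δ0=1, Δ1=-6, Δ2=4/3
row 1: diag=6, rhs=-42; c'=1/6, d'=-7
row 2: denom=8−1·1/6=47/6; d'=(44−1·-7)/(47/6)=306/47
back: M2=306/47
back: M1=-7−1/6·306/47=-380/47
M: M0=0, M1=-380/47, M2=306/47, M3=0
seg 0: a=2, c=M0/2=0, d=(M1−M0)/(6·2)=-95/141, b=Δ0−h0·(2M0+M1)/6=521/141
seg 1: a=4, c=M1/2=-190/47, d=(M2−M1)/(6·1)=343/141, b=Δ1−h1·(2M1+M2)/6=-619/141
seg 2: a=-2, c=M2/2=153/47, d=(M3−M2)/(6·3)=-17/47, b=Δ2−h2·(2M2+M3)/6=-730/141
t_q=1/2 → seg 0, τ=1/2; S=2+521/141·τ+0·τ²+-95/141·τ³=1415/376

  seg 0: a=2 b=521/141 c=0 d=-95/141
  seg 1: a=4 b=-619/141 c=-190/47 d=343/141
  seg 2: a=-2 b=-730/141 c=153/47 d=-17/47
S(1/2) = 1415/376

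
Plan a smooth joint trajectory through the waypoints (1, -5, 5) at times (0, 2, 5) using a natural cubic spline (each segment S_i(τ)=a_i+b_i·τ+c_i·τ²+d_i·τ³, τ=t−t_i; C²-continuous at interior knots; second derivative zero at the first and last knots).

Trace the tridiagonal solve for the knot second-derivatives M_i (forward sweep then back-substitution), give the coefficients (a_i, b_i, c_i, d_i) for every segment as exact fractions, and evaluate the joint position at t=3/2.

  seg 0: a=1 b=-64/15 c=0 d=19/60
  seg 1: a=-5 b=-7/15 c=19/10 d=-19/90
S(3/2) = -693/160

Δ: Δ0=-3, Δ1=10/3
row 1: diag=10, rhs=38; c'=3/10, d'=19/5
back: M1=19/5
M: M0=0, M1=19/5, M2=0
seg 0: a=1, c=M0/2=0, d=(M1−M0)/(6·2)=19/60, b=Δ0−h0·(2M0+M1)/6=-64/15
seg 1: a=-5, c=M1/2=19/10, d=(M2−M1)/(6·3)=-19/90, b=Δ1−h1·(2M1+M2)/6=-7/15
t_q=3/2 → seg 0, τ=3/2; S=1+-64/15·τ+0·τ²+19/60·τ³=-693/160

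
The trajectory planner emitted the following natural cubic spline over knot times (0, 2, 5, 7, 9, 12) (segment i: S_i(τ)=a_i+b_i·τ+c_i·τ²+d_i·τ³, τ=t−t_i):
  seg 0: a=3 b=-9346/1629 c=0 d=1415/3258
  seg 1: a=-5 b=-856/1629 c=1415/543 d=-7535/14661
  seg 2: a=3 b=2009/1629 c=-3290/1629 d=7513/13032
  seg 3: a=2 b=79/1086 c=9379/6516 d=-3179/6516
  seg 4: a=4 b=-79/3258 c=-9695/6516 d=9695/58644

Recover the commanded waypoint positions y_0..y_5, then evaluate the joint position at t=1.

y_0=3 y_1=-5 y_2=3 y_3=2 y_4=4 y_5=-5
S(1) = -2501/1086

y_0 = S_0(0) = a_0 = 3
y_1 = S_1(0) = a_1 = -5
y_2 = S_2(0) = a_2 = 3
y_3 = S_3(0) = a_3 = 2
y_4 = S_4(0) = a_4 = 4
y_5 = S_4(3) = -5
t_q=1 is in segment 0 (τ=1); S_0(τ)=-2501/1086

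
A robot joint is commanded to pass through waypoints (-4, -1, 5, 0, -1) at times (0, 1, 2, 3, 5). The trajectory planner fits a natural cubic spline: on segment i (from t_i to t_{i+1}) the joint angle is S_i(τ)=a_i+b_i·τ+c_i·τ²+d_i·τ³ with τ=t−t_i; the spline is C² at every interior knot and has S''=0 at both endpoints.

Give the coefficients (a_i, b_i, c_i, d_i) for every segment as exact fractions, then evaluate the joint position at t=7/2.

Δ: Δ0=3, Δ1=6, Δ2=-5, Δ3=-1/2
row 1: diag=4, rhs=18; c'=1/4, d'=9/2
row 2: denom=4−1·1/4=15/4; d'=(-66−1·9/2)/(15/4)=-94/5
row 3: denom=6−1·4/15=86/15; d'=(27−1·-94/5)/(86/15)=687/86
back: M3=687/86
back: M2=-94/5−4/15·687/86=-900/43
back: M1=9/2−1/4·-900/43=837/86
M: M0=0, M1=837/86, M2=-900/43, M3=687/86, M4=0
seg 0: a=-4, c=M0/2=0, d=(M1−M0)/(6·1)=279/172, b=Δ0−h0·(2M0+M1)/6=237/172
seg 1: a=-1, c=M1/2=837/172, d=(M2−M1)/(6·1)=-879/172, b=Δ1−h1·(2M1+M2)/6=537/86
seg 2: a=5, c=M2/2=-450/43, d=(M3−M2)/(6·1)=829/172, b=Δ2−h2·(2M2+M3)/6=111/172
seg 3: a=0, c=M3/2=687/172, d=(M4−M3)/(6·2)=-229/344, b=Δ3−h3·(2M3+M4)/6=-501/86
t_q=7/2 → seg 3, τ=1/2; S=0+-501/86·τ+687/172·τ²+-229/344·τ³=-5497/2752

  seg 0: a=-4 b=237/172 c=0 d=279/172
  seg 1: a=-1 b=537/86 c=837/172 d=-879/172
  seg 2: a=5 b=111/172 c=-450/43 d=829/172
  seg 3: a=0 b=-501/86 c=687/172 d=-229/344
S(7/2) = -5497/2752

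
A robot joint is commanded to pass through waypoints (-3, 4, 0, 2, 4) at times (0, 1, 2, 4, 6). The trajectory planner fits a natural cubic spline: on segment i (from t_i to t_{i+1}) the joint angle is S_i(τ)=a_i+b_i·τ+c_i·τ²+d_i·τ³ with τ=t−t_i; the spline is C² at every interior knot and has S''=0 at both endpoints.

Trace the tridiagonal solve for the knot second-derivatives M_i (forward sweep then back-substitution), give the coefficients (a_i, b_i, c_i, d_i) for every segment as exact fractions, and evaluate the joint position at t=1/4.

  seg 0: a=-3 b=425/42 c=0 d=-131/42
  seg 1: a=4 b=16/21 c=-131/14 d=193/42
  seg 2: a=0 b=-25/6 c=31/7 d=-155/168
  seg 3: a=2 b=52/21 c=-31/28 d=31/168
S(1/4) = -465/896

Δ: Δ0=7, Δ1=-4, Δ2=1, Δ3=1
row 1: diag=4, rhs=-66; c'=1/4, d'=-33/2
row 2: denom=6−1·1/4=23/4; d'=(30−1·-33/2)/(23/4)=186/23
row 3: denom=8−2·8/23=168/23; d'=(0−2·186/23)/(168/23)=-31/14
back: M3=-31/14
back: M2=186/23−8/23·-31/14=62/7
back: M1=-33/2−1/4·62/7=-131/7
M: M0=0, M1=-131/7, M2=62/7, M3=-31/14, M4=0
seg 0: a=-3, c=M0/2=0, d=(M1−M0)/(6·1)=-131/42, b=Δ0−h0·(2M0+M1)/6=425/42
seg 1: a=4, c=M1/2=-131/14, d=(M2−M1)/(6·1)=193/42, b=Δ1−h1·(2M1+M2)/6=16/21
seg 2: a=0, c=M2/2=31/7, d=(M3−M2)/(6·2)=-155/168, b=Δ2−h2·(2M2+M3)/6=-25/6
seg 3: a=2, c=M3/2=-31/28, d=(M4−M3)/(6·2)=31/168, b=Δ3−h3·(2M3+M4)/6=52/21
t_q=1/4 → seg 0, τ=1/4; S=-3+425/42·τ+0·τ²+-131/42·τ³=-465/896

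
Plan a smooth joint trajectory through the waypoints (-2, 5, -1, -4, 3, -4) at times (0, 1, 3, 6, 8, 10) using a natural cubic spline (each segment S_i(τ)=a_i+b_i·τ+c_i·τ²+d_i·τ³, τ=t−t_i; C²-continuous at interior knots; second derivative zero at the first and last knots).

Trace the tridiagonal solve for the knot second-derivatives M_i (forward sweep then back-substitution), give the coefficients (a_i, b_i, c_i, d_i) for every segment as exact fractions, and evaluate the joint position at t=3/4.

  seg 0: a=-2 b=8413/956 c=0 d=-1721/956
  seg 1: a=5 b=1625/478 c=-5163/956 d=263/239
  seg 2: a=-1 b=-2389/478 c=1149/956 d=125/2868
  seg 3: a=-4 b=3241/956 c=381/239 d=-2943/3824
  seg 4: a=3 b=127/239 c=-5781/1912 d=1927/3824
S(3/4) = 234989/61184

Δ: Δ0=7, Δ1=-3, Δ2=-1, Δ3=7/2, Δ4=-7/2
row 1: diag=6, rhs=-60; c'=1/3, d'=-10
row 2: denom=10−2·1/3=28/3; d'=(12−2·-10)/(28/3)=24/7
row 3: denom=10−3·9/28=253/28; d'=(27−3·24/7)/(253/28)=468/253
row 4: denom=8−2·56/253=1912/253; d'=(-42−2·468/253)/(1912/253)=-5781/956
back: M4=-5781/956
back: M3=468/253−56/253·-5781/956=762/239
back: M2=24/7−9/28·762/239=1149/478
back: M1=-10−1/3·1149/478=-5163/478
M: M0=0, M1=-5163/478, M2=1149/478, M3=762/239, M4=-5781/956, M5=0
seg 0: a=-2, c=M0/2=0, d=(M1−M0)/(6·1)=-1721/956, b=Δ0−h0·(2M0+M1)/6=8413/956
seg 1: a=5, c=M1/2=-5163/956, d=(M2−M1)/(6·2)=263/239, b=Δ1−h1·(2M1+M2)/6=1625/478
seg 2: a=-1, c=M2/2=1149/956, d=(M3−M2)/(6·3)=125/2868, b=Δ2−h2·(2M2+M3)/6=-2389/478
seg 3: a=-4, c=M3/2=381/239, d=(M4−M3)/(6·2)=-2943/3824, b=Δ3−h3·(2M3+M4)/6=3241/956
seg 4: a=3, c=M4/2=-5781/1912, d=(M5−M4)/(6·2)=1927/3824, b=Δ4−h4·(2M4+M5)/6=127/239
t_q=3/4 → seg 0, τ=3/4; S=-2+8413/956·τ+0·τ²+-1721/956·τ³=234989/61184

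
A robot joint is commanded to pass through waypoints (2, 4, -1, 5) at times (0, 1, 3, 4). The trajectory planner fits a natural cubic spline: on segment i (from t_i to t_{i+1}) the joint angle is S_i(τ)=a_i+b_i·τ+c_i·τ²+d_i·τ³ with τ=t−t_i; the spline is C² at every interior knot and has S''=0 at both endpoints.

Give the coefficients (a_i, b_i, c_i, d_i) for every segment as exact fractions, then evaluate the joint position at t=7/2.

Δ: Δ0=2, Δ1=-5/2, Δ2=6
row 1: diag=6, rhs=-27; c'=1/3, d'=-9/2
row 2: denom=6−2·1/3=16/3; d'=(51−2·-9/2)/(16/3)=45/4
back: M2=45/4
back: M1=-9/2−1/3·45/4=-33/4
M: M0=0, M1=-33/4, M2=45/4, M3=0
seg 0: a=2, c=M0/2=0, d=(M1−M0)/(6·1)=-11/8, b=Δ0−h0·(2M0+M1)/6=27/8
seg 1: a=4, c=M1/2=-33/8, d=(M2−M1)/(6·2)=13/8, b=Δ1−h1·(2M1+M2)/6=-3/4
seg 2: a=-1, c=M2/2=45/8, d=(M3−M2)/(6·1)=-15/8, b=Δ2−h2·(2M2+M3)/6=9/4
t_q=7/2 → seg 2, τ=1/2; S=-1+9/4·τ+45/8·τ²+-15/8·τ³=83/64

  seg 0: a=2 b=27/8 c=0 d=-11/8
  seg 1: a=4 b=-3/4 c=-33/8 d=13/8
  seg 2: a=-1 b=9/4 c=45/8 d=-15/8
S(7/2) = 83/64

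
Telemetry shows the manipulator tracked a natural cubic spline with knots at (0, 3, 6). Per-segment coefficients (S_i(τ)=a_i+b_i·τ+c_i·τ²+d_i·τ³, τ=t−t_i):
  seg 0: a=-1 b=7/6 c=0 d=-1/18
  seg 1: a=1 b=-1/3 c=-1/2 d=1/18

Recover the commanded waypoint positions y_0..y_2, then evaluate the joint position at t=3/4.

y_0=-1 y_1=1 y_2=-3
S(3/4) = -19/128

y_0 = S_0(0) = a_0 = -1
y_1 = S_1(0) = a_1 = 1
y_2 = S_1(3) = -3
t_q=3/4 is in segment 0 (τ=3/4); S_0(τ)=-19/128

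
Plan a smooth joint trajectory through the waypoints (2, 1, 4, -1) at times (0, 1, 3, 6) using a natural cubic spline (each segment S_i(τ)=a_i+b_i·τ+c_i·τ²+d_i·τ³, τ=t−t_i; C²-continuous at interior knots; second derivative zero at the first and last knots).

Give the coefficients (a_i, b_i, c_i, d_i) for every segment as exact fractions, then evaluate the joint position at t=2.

Δ: Δ0=-1, Δ1=3/2, Δ2=-5/3
row 1: diag=6, rhs=15; c'=1/3, d'=5/2
row 2: denom=10−2·1/3=28/3; d'=(-19−2·5/2)/(28/3)=-18/7
back: M2=-18/7
back: M1=5/2−1/3·-18/7=47/14
M: M0=0, M1=47/14, M2=-18/7, M3=0
seg 0: a=2, c=M0/2=0, d=(M1−M0)/(6·1)=47/84, b=Δ0−h0·(2M0+M1)/6=-131/84
seg 1: a=1, c=M1/2=47/28, d=(M2−M1)/(6·2)=-83/168, b=Δ1−h1·(2M1+M2)/6=5/42
seg 2: a=4, c=M2/2=-9/7, d=(M3−M2)/(6·3)=1/7, b=Δ2−h2·(2M2+M3)/6=19/21
t_q=2 → seg 1, τ=1; S=1+5/42·τ+47/28·τ²+-83/168·τ³=129/56

  seg 0: a=2 b=-131/84 c=0 d=47/84
  seg 1: a=1 b=5/42 c=47/28 d=-83/168
  seg 2: a=4 b=19/21 c=-9/7 d=1/7
S(2) = 129/56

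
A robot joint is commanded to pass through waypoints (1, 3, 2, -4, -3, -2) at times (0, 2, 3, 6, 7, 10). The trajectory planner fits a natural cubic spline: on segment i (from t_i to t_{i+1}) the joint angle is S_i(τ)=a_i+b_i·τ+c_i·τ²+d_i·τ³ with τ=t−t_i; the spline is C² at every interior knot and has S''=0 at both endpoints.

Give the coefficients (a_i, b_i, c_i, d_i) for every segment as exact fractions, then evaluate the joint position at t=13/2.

Δ: Δ0=1, Δ1=-1, Δ2=-2, Δ3=1, Δ4=1/3
row 1: diag=6, rhs=-12; c'=1/6, d'=-2
row 2: denom=8−1·1/6=47/6; d'=(-6−1·-2)/(47/6)=-24/47
row 3: denom=8−3·18/47=322/47; d'=(18−3·-24/47)/(322/47)=459/161
row 4: denom=8−1·47/322=2529/322; d'=(-4−1·459/161)/(2529/322)=-2206/2529
back: M4=-2206/2529
back: M3=459/161−47/322·-2206/2529=7532/2529
back: M2=-24/47−18/47·7532/2529=-464/281
back: M1=-2−1/6·-464/281=-1454/843
M: M0=0, M1=-1454/843, M2=-464/281, M3=7532/2529, M4=-2206/2529, M5=0
seg 0: a=1, c=M0/2=0, d=(M1−M0)/(6·2)=-727/5058, b=Δ0−h0·(2M0+M1)/6=3983/2529
seg 1: a=3, c=M1/2=-727/843, d=(M2−M1)/(6·1)=31/2529, b=Δ1−h1·(2M1+M2)/6=-379/2529
seg 2: a=2, c=M2/2=-232/281, d=(M3−M2)/(6·3)=5854/22761, b=Δ2−h2·(2M2+M3)/6=-4648/2529
seg 3: a=-4, c=M3/2=3766/2529, d=(M4−M3)/(6·1)=-541/843, b=Δ3−h3·(2M3+M4)/6=386/2529
seg 4: a=-3, c=M4/2=-1103/2529, d=(M5−M4)/(6·3)=1103/22761, b=Δ4−h4·(2M4+M5)/6=3049/2529
t_q=13/2 → seg 3, τ=1/2; S=-4+386/2529·τ+3766/2529·τ²+-541/843·τ³=-73475/20232

  seg 0: a=1 b=3983/2529 c=0 d=-727/5058
  seg 1: a=3 b=-379/2529 c=-727/843 d=31/2529
  seg 2: a=2 b=-4648/2529 c=-232/281 d=5854/22761
  seg 3: a=-4 b=386/2529 c=3766/2529 d=-541/843
  seg 4: a=-3 b=3049/2529 c=-1103/2529 d=1103/22761
S(13/2) = -73475/20232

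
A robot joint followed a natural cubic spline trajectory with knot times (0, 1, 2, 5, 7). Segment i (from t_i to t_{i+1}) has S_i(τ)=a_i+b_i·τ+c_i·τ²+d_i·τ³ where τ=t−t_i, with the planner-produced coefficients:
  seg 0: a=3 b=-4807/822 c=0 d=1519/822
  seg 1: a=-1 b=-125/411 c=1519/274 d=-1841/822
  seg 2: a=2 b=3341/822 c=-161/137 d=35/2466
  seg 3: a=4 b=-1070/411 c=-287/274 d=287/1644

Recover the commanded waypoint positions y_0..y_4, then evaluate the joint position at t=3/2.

y_0 = S_0(0) = a_0 = 3
y_1 = S_1(0) = a_1 = -1
y_2 = S_2(0) = a_2 = 2
y_3 = S_3(0) = a_3 = 4
y_4 = S_3(2) = -4
t_q=3/2 is in segment 1 (τ=1/2); S_1(τ)=-101/2192

y_0=3 y_1=-1 y_2=2 y_3=4 y_4=-4
S(3/2) = -101/2192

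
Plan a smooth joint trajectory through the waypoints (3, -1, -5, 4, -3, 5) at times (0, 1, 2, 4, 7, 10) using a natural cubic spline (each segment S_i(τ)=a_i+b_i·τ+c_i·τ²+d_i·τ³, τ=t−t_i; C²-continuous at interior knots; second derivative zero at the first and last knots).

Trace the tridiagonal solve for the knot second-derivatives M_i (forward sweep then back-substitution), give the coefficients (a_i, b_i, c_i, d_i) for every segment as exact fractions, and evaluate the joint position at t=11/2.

Δ: Δ0=-4, Δ1=-4, Δ2=9/2, Δ3=-7/3, Δ4=8/3
row 1: diag=4, rhs=0; c'=1/4, d'=0
row 2: denom=6−1·1/4=23/4; d'=(51−1·0)/(23/4)=204/23
row 3: denom=10−2·8/23=214/23; d'=(-41−2·204/23)/(214/23)=-1351/214
row 4: denom=12−3·69/214=2361/214; d'=(30−3·-1351/214)/(2361/214)=3491/787
back: M4=3491/787
back: M3=-1351/214−69/214·3491/787=-6094/787
back: M2=204/23−8/23·-6094/787=9100/787
back: M1=0−1/4·9100/787=-2275/787
M: M0=0, M1=-2275/787, M2=9100/787, M3=-6094/787, M4=3491/787, M5=0
seg 0: a=3, c=M0/2=0, d=(M1−M0)/(6·1)=-2275/4722, b=Δ0−h0·(2M0+M1)/6=-16613/4722
seg 1: a=-1, c=M1/2=-2275/1574, d=(M2−M1)/(6·1)=11375/4722, b=Δ1−h1·(2M1+M2)/6=-11719/2361
seg 2: a=-5, c=M2/2=4550/787, d=(M3−M2)/(6·2)=-7597/4722, b=Δ2−h2·(2M2+M3)/6=-2963/4722
seg 3: a=4, c=M3/2=-3047/787, d=(M4−M3)/(6·3)=1065/1574, b=Δ3−h3·(2M3+M4)/6=15073/4722
seg 4: a=-3, c=M4/2=3491/1574, d=(M5−M4)/(6·3)=-3491/14166, b=Δ4−h4·(2M4+M5)/6=-4177/2361
t_q=11/2 → seg 3, τ=3/2; S=4+15073/4722·τ+-3047/787·τ²+1065/1574·τ³=29723/12592

  seg 0: a=3 b=-16613/4722 c=0 d=-2275/4722
  seg 1: a=-1 b=-11719/2361 c=-2275/1574 d=11375/4722
  seg 2: a=-5 b=-2963/4722 c=4550/787 d=-7597/4722
  seg 3: a=4 b=15073/4722 c=-3047/787 d=1065/1574
  seg 4: a=-3 b=-4177/2361 c=3491/1574 d=-3491/14166
S(11/2) = 29723/12592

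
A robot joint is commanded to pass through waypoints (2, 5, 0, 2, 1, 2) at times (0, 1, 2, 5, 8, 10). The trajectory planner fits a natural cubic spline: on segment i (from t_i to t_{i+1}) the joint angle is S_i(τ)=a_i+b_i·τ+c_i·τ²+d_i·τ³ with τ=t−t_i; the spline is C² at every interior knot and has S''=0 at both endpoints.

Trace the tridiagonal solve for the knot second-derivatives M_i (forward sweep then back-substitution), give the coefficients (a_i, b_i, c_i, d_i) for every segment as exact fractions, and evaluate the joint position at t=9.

Δ: Δ0=3, Δ1=-5, Δ2=2/3, Δ3=-1/3, Δ4=1/2
row 1: diag=4, rhs=-48; c'=1/4, d'=-12
row 2: denom=8−1·1/4=31/4; d'=(34−1·-12)/(31/4)=184/31
row 3: denom=12−3·12/31=336/31; d'=(-6−3·184/31)/(336/31)=-123/56
row 4: denom=10−3·31/112=1027/112; d'=(5−3·-123/56)/(1027/112)=1298/1027
back: M4=1298/1027
back: M3=-123/56−31/112·1298/1027=-2615/1027
back: M2=184/31−12/31·-2615/1027=7108/1027
back: M1=-12−1/4·7108/1027=-14101/1027
M: M0=0, M1=-14101/1027, M2=7108/1027, M3=-2615/1027, M4=1298/1027, M5=0
seg 0: a=2, c=M0/2=0, d=(M1−M0)/(6·1)=-14101/6162, b=Δ0−h0·(2M0+M1)/6=32587/6162
seg 1: a=5, c=M1/2=-14101/2054, d=(M2−M1)/(6·1)=21209/6162, b=Δ1−h1·(2M1+M2)/6=-4858/3081
seg 2: a=0, c=M2/2=3554/1027, d=(M3−M2)/(6·3)=-3241/6162, b=Δ2−h2·(2M2+M3)/6=-30695/6162
seg 3: a=2, c=M3/2=-2615/2054, d=(M4−M3)/(6·3)=301/1422, b=Δ3−h3·(2M3+M4)/6=4871/3081
seg 4: a=1, c=M4/2=649/1027, d=(M5−M4)/(6·2)=-649/6162, b=Δ4−h4·(2M4+M5)/6=-2111/6162
t_q=9 → seg 4, τ=1; S=1+-2111/6162·τ+649/1027·τ²+-649/6162·τ³=1216/1027

  seg 0: a=2 b=32587/6162 c=0 d=-14101/6162
  seg 1: a=5 b=-4858/3081 c=-14101/2054 d=21209/6162
  seg 2: a=0 b=-30695/6162 c=3554/1027 d=-3241/6162
  seg 3: a=2 b=4871/3081 c=-2615/2054 d=301/1422
  seg 4: a=1 b=-2111/6162 c=649/1027 d=-649/6162
S(9) = 1216/1027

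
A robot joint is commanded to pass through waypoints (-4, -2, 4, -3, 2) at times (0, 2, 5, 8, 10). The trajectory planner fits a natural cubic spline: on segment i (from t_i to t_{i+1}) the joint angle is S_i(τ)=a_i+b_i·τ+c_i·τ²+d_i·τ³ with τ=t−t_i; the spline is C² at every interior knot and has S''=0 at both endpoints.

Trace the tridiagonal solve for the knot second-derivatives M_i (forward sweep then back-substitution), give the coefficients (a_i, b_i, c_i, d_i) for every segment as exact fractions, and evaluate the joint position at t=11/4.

  seg 0: a=-4 b=451/1020 c=0 d=569/4080
  seg 1: a=-2 b=1079/510 c=569/680 d=-5357/18360
  seg 2: a=4 b=-89/120 c=-365/204 d=7703/18360
  seg 3: a=-3 b=-38/255 c=1351/680 d=-1351/4080
S(11/4) = -2857/43520

Δ: Δ0=1, Δ1=2, Δ2=-7/3, Δ3=5/2
row 1: diag=10, rhs=6; c'=3/10, d'=3/5
row 2: denom=12−3·3/10=111/10; d'=(-26−3·3/5)/(111/10)=-278/111
row 3: denom=10−3·10/37=340/37; d'=(29−3·-278/111)/(340/37)=1351/340
back: M3=1351/340
back: M2=-278/111−10/37·1351/340=-365/102
back: M1=3/5−3/10·-365/102=569/340
M: M0=0, M1=569/340, M2=-365/102, M3=1351/340, M4=0
seg 0: a=-4, c=M0/2=0, d=(M1−M0)/(6·2)=569/4080, b=Δ0−h0·(2M0+M1)/6=451/1020
seg 1: a=-2, c=M1/2=569/680, d=(M2−M1)/(6·3)=-5357/18360, b=Δ1−h1·(2M1+M2)/6=1079/510
seg 2: a=4, c=M2/2=-365/204, d=(M3−M2)/(6·3)=7703/18360, b=Δ2−h2·(2M2+M3)/6=-89/120
seg 3: a=-3, c=M3/2=1351/680, d=(M4−M3)/(6·2)=-1351/4080, b=Δ3−h3·(2M3+M4)/6=-38/255
t_q=11/4 → seg 1, τ=3/4; S=-2+1079/510·τ+569/680·τ²+-5357/18360·τ³=-2857/43520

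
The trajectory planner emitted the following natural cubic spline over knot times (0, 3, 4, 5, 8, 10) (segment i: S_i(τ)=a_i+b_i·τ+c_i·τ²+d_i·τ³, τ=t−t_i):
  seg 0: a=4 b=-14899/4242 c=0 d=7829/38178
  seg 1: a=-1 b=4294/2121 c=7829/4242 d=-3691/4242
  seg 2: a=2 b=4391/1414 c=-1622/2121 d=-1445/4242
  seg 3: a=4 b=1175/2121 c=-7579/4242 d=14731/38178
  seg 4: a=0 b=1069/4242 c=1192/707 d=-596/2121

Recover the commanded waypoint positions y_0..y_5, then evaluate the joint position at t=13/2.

y_0 = S_0(0) = a_0 = 4
y_1 = S_1(0) = a_1 = -1
y_2 = S_2(0) = a_2 = 2
y_3 = S_3(0) = a_3 = 4
y_4 = S_4(0) = a_4 = 0
y_5 = S_4(2) = 5
t_q=13/2 is in segment 3 (τ=3/2); S_3(τ)=3415/1616

y_0=4 y_1=-1 y_2=2 y_3=4 y_4=0 y_5=5
S(13/2) = 3415/1616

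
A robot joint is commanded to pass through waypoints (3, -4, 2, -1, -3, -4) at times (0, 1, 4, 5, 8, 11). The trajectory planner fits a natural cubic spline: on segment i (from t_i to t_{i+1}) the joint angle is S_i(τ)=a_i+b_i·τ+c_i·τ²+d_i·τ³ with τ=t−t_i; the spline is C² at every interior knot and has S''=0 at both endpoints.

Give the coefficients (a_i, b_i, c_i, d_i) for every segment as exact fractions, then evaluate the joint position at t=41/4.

  seg 0: a=3 b=-4485/521 c=0 d=838/521
  seg 1: a=-4 b=-1971/521 c=2514/521 d=-4529/4689
  seg 2: a=2 b=-474/521 c=-2015/521 d=926/521
  seg 3: a=-1 b=-1726/521 c=763/521 d=-2731/14067
  seg 4: a=-3 b=121/521 c=-442/1563 d=442/14067
S(41/4) = -59205/16672

Δ: Δ0=-7, Δ1=2, Δ2=-3, Δ3=-2/3, Δ4=-1/3
row 1: diag=8, rhs=54; c'=3/8, d'=27/4
row 2: denom=8−3·3/8=55/8; d'=(-30−3·27/4)/(55/8)=-402/55
row 3: denom=8−1·8/55=432/55; d'=(14−1·-402/55)/(432/55)=293/108
row 4: denom=12−3·55/144=521/48; d'=(2−3·293/108)/(521/48)=-884/1563
back: M4=-884/1563
back: M3=293/108−55/144·-884/1563=1526/521
back: M2=-402/55−8/55·1526/521=-4030/521
back: M1=27/4−3/8·-4030/521=5028/521
M: M0=0, M1=5028/521, M2=-4030/521, M3=1526/521, M4=-884/1563, M5=0
seg 0: a=3, c=M0/2=0, d=(M1−M0)/(6·1)=838/521, b=Δ0−h0·(2M0+M1)/6=-4485/521
seg 1: a=-4, c=M1/2=2514/521, d=(M2−M1)/(6·3)=-4529/4689, b=Δ1−h1·(2M1+M2)/6=-1971/521
seg 2: a=2, c=M2/2=-2015/521, d=(M3−M2)/(6·1)=926/521, b=Δ2−h2·(2M2+M3)/6=-474/521
seg 3: a=-1, c=M3/2=763/521, d=(M4−M3)/(6·3)=-2731/14067, b=Δ3−h3·(2M3+M4)/6=-1726/521
seg 4: a=-3, c=M4/2=-442/1563, d=(M5−M4)/(6·3)=442/14067, b=Δ4−h4·(2M4+M5)/6=121/521
t_q=41/4 → seg 4, τ=9/4; S=-3+121/521·τ+-442/1563·τ²+442/14067·τ³=-59205/16672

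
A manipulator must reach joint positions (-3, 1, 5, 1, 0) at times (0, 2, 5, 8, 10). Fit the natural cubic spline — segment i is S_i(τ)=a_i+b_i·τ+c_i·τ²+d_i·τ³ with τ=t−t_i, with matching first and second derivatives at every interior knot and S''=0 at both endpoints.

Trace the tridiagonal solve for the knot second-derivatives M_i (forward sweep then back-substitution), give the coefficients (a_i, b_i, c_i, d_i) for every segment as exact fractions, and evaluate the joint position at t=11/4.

Δ: Δ0=2, Δ1=4/3, Δ2=-4/3, Δ3=-1/2
row 1: diag=10, rhs=-4; c'=3/10, d'=-2/5
row 2: denom=12−3·3/10=111/10; d'=(-16−3·-2/5)/(111/10)=-4/3
row 3: denom=10−3·10/37=340/37; d'=(5−3·-4/3)/(340/37)=333/340
back: M3=333/340
back: M2=-4/3−10/37·333/340=-163/102
back: M1=-2/5−3/10·-163/102=27/340
M: M0=0, M1=27/340, M2=-163/102, M3=333/340, M4=0
seg 0: a=-3, c=M0/2=0, d=(M1−M0)/(6·2)=9/1360, b=Δ0−h0·(2M0+M1)/6=671/340
seg 1: a=1, c=M1/2=27/680, d=(M2−M1)/(6·3)=-1711/18360, b=Δ1−h1·(2M1+M2)/6=349/170
seg 2: a=5, c=M2/2=-163/204, d=(M3−M2)/(6·3)=2629/18360, b=Δ2−h2·(2M2+M3)/6=-9/40
seg 3: a=1, c=M3/2=333/680, d=(M4−M3)/(6·2)=-111/1360, b=Δ3−h3·(2M3+M4)/6=-98/85
t_q=11/4 → seg 1, τ=3/4; S=1+349/170·τ+27/680·τ²+-1711/18360·τ³=109789/43520

  seg 0: a=-3 b=671/340 c=0 d=9/1360
  seg 1: a=1 b=349/170 c=27/680 d=-1711/18360
  seg 2: a=5 b=-9/40 c=-163/204 d=2629/18360
  seg 3: a=1 b=-98/85 c=333/680 d=-111/1360
S(11/4) = 109789/43520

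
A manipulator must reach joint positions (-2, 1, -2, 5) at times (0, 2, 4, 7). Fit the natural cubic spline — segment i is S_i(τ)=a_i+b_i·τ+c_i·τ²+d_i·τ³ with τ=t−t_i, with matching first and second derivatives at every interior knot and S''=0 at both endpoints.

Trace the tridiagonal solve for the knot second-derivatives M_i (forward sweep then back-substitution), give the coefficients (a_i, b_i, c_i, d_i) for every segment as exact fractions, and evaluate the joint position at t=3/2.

Δ: Δ0=3/2, Δ1=-3/2, Δ2=7/3
row 1: diag=8, rhs=-18; c'=1/4, d'=-9/4
row 2: denom=10−2·1/4=19/2; d'=(23−2·-9/4)/(19/2)=55/19
back: M2=55/19
back: M1=-9/4−1/4·55/19=-113/38
M: M0=0, M1=-113/38, M2=55/19, M3=0
seg 0: a=-2, c=M0/2=0, d=(M1−M0)/(6·2)=-113/456, b=Δ0−h0·(2M0+M1)/6=142/57
seg 1: a=1, c=M1/2=-113/76, d=(M2−M1)/(6·2)=223/456, b=Δ1−h1·(2M1+M2)/6=-55/114
seg 2: a=-2, c=M2/2=55/38, d=(M3−M2)/(6·3)=-55/342, b=Δ2−h2·(2M2+M3)/6=-32/57
t_q=3/2 → seg 0, τ=3/2; S=-2+142/57·τ+0·τ²+-113/456·τ³=1095/1216

  seg 0: a=-2 b=142/57 c=0 d=-113/456
  seg 1: a=1 b=-55/114 c=-113/76 d=223/456
  seg 2: a=-2 b=-32/57 c=55/38 d=-55/342
S(3/2) = 1095/1216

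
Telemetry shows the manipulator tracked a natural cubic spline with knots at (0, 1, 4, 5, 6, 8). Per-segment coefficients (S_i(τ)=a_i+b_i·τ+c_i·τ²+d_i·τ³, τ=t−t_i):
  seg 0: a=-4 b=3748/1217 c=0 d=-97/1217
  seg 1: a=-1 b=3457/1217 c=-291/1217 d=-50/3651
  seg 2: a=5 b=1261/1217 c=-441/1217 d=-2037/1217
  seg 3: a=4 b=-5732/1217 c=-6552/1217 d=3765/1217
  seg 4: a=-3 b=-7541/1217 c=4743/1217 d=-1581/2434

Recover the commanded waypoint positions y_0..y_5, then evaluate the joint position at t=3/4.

y_0 = S_0(0) = a_0 = -4
y_1 = S_1(0) = a_1 = -1
y_2 = S_2(0) = a_2 = 5
y_3 = S_3(0) = a_3 = 4
y_4 = S_4(0) = a_4 = -3
y_5 = S_4(2) = -5
t_q=3/4 is in segment 0 (τ=3/4); S_0(τ)=-134267/77888

y_0=-4 y_1=-1 y_2=5 y_3=4 y_4=-3 y_5=-5
S(3/4) = -134267/77888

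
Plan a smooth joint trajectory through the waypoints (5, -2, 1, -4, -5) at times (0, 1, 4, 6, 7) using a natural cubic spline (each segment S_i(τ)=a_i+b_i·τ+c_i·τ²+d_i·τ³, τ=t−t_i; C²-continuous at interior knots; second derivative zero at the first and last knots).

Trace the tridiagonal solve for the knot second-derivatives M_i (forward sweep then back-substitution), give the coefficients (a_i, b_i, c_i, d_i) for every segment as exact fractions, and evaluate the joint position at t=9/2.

Δ: Δ0=-7, Δ1=1, Δ2=-5/2, Δ3=-1
row 1: diag=8, rhs=48; c'=3/8, d'=6
row 2: denom=10−3·3/8=71/8; d'=(-21−3·6)/(71/8)=-312/71
row 3: denom=6−2·16/71=394/71; d'=(9−2·-312/71)/(394/71)=1263/394
back: M3=1263/394
back: M2=-312/71−16/71·1263/394=-1008/197
back: M1=6−3/8·-1008/197=1560/197
M: M0=0, M1=1560/197, M2=-1008/197, M3=1263/394, M4=0
seg 0: a=5, c=M0/2=0, d=(M1−M0)/(6·1)=260/197, b=Δ0−h0·(2M0+M1)/6=-1639/197
seg 1: a=-2, c=M1/2=780/197, d=(M2−M1)/(6·3)=-428/591, b=Δ1−h1·(2M1+M2)/6=-859/197
seg 2: a=1, c=M2/2=-504/197, d=(M3−M2)/(6·2)=1093/1576, b=Δ2−h2·(2M2+M3)/6=-31/197
seg 3: a=-4, c=M3/2=1263/788, d=(M4−M3)/(6·1)=-421/788, b=Δ3−h3·(2M3+M4)/6=-815/394
t_q=9/2 → seg 2, τ=1/2; S=1+-31/197·τ+-504/197·τ²+1093/1576·τ³=4645/12608

  seg 0: a=5 b=-1639/197 c=0 d=260/197
  seg 1: a=-2 b=-859/197 c=780/197 d=-428/591
  seg 2: a=1 b=-31/197 c=-504/197 d=1093/1576
  seg 3: a=-4 b=-815/394 c=1263/788 d=-421/788
S(9/2) = 4645/12608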